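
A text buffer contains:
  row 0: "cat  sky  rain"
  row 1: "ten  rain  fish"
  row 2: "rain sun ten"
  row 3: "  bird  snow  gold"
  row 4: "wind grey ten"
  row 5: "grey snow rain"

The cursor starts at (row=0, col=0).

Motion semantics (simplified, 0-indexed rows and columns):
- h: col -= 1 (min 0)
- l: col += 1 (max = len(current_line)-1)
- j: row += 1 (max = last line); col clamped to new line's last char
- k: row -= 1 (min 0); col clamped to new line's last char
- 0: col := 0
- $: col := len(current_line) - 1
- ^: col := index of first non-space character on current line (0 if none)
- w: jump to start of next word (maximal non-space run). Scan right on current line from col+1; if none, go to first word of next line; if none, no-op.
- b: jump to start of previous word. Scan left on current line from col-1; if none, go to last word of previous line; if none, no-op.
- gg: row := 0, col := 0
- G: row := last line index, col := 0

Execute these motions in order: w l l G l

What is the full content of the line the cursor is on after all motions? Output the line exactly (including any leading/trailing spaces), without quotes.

After 1 (w): row=0 col=5 char='s'
After 2 (l): row=0 col=6 char='k'
After 3 (l): row=0 col=7 char='y'
After 4 (G): row=5 col=0 char='g'
After 5 (l): row=5 col=1 char='r'

Answer: grey snow rain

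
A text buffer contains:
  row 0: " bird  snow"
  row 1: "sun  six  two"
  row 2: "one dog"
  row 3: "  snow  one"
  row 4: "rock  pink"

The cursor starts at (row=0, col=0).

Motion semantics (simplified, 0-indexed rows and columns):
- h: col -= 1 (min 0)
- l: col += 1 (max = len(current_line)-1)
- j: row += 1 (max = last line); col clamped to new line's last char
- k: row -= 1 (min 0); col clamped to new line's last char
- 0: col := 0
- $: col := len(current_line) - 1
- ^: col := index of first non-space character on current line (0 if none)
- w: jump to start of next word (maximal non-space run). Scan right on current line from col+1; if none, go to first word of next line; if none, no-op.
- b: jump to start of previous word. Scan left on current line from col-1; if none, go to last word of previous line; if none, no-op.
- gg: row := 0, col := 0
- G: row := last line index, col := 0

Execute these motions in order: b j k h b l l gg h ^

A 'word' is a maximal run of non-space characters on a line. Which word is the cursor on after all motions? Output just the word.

After 1 (b): row=0 col=0 char='_'
After 2 (j): row=1 col=0 char='s'
After 3 (k): row=0 col=0 char='_'
After 4 (h): row=0 col=0 char='_'
After 5 (b): row=0 col=0 char='_'
After 6 (l): row=0 col=1 char='b'
After 7 (l): row=0 col=2 char='i'
After 8 (gg): row=0 col=0 char='_'
After 9 (h): row=0 col=0 char='_'
After 10 (^): row=0 col=1 char='b'

Answer: bird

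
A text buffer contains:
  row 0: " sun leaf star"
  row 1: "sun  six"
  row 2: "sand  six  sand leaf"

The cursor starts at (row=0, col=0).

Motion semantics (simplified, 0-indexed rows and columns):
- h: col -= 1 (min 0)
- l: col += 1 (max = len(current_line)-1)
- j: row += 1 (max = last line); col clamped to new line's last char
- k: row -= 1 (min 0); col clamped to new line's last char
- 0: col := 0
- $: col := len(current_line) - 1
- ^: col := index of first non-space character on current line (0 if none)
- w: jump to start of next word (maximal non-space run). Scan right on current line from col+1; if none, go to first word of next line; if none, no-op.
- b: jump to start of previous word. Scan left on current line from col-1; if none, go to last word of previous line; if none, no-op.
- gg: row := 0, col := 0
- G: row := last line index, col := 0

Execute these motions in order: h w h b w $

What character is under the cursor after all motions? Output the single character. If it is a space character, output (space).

After 1 (h): row=0 col=0 char='_'
After 2 (w): row=0 col=1 char='s'
After 3 (h): row=0 col=0 char='_'
After 4 (b): row=0 col=0 char='_'
After 5 (w): row=0 col=1 char='s'
After 6 ($): row=0 col=13 char='r'

Answer: r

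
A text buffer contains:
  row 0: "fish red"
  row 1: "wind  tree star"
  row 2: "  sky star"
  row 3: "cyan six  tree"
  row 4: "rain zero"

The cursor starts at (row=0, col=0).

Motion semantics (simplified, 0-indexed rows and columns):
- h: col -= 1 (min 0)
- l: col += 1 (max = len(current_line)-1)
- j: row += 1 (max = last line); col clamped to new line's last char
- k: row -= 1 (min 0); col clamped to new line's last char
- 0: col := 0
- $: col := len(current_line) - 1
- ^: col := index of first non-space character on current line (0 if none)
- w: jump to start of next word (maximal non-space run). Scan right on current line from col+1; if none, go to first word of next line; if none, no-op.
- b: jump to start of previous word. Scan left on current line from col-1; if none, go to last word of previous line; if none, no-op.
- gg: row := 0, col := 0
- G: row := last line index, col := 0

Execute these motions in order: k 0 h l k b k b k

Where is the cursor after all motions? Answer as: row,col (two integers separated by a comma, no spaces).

Answer: 0,0

Derivation:
After 1 (k): row=0 col=0 char='f'
After 2 (0): row=0 col=0 char='f'
After 3 (h): row=0 col=0 char='f'
After 4 (l): row=0 col=1 char='i'
After 5 (k): row=0 col=1 char='i'
After 6 (b): row=0 col=0 char='f'
After 7 (k): row=0 col=0 char='f'
After 8 (b): row=0 col=0 char='f'
After 9 (k): row=0 col=0 char='f'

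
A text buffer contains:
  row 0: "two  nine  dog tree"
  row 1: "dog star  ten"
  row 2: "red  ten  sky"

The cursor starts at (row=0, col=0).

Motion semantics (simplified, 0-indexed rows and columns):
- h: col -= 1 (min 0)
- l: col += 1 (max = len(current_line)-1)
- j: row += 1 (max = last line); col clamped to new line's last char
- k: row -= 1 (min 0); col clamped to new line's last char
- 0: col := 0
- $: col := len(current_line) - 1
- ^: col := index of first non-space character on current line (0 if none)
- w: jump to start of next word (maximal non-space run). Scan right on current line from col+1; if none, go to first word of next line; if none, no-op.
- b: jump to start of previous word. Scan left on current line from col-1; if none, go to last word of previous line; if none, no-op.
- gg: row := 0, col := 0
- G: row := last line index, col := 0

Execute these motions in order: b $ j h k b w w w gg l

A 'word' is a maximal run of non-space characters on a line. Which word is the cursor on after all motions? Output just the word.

Answer: two

Derivation:
After 1 (b): row=0 col=0 char='t'
After 2 ($): row=0 col=18 char='e'
After 3 (j): row=1 col=12 char='n'
After 4 (h): row=1 col=11 char='e'
After 5 (k): row=0 col=11 char='d'
After 6 (b): row=0 col=5 char='n'
After 7 (w): row=0 col=11 char='d'
After 8 (w): row=0 col=15 char='t'
After 9 (w): row=1 col=0 char='d'
After 10 (gg): row=0 col=0 char='t'
After 11 (l): row=0 col=1 char='w'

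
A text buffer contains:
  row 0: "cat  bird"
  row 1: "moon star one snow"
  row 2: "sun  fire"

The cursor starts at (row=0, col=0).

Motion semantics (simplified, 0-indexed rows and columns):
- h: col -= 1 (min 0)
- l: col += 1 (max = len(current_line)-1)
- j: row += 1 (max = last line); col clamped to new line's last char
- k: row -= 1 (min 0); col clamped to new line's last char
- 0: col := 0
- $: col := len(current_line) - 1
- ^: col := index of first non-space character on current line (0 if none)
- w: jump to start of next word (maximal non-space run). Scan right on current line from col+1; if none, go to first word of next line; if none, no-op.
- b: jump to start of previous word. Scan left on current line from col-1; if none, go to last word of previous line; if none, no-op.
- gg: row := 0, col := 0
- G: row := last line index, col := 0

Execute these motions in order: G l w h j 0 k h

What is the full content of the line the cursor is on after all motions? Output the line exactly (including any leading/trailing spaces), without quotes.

After 1 (G): row=2 col=0 char='s'
After 2 (l): row=2 col=1 char='u'
After 3 (w): row=2 col=5 char='f'
After 4 (h): row=2 col=4 char='_'
After 5 (j): row=2 col=4 char='_'
After 6 (0): row=2 col=0 char='s'
After 7 (k): row=1 col=0 char='m'
After 8 (h): row=1 col=0 char='m'

Answer: moon star one snow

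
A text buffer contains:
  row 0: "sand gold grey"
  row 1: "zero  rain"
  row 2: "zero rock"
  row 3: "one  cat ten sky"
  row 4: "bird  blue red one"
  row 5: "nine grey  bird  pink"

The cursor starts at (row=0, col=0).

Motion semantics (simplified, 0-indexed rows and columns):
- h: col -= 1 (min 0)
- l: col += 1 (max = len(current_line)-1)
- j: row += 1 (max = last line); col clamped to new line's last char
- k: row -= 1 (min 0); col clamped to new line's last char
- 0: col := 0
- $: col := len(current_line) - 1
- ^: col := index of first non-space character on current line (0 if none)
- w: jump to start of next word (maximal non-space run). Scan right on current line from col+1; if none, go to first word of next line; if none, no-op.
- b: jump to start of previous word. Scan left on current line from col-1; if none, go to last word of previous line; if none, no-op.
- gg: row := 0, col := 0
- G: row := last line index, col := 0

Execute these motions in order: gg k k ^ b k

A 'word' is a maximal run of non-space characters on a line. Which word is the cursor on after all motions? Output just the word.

Answer: sand

Derivation:
After 1 (gg): row=0 col=0 char='s'
After 2 (k): row=0 col=0 char='s'
After 3 (k): row=0 col=0 char='s'
After 4 (^): row=0 col=0 char='s'
After 5 (b): row=0 col=0 char='s'
After 6 (k): row=0 col=0 char='s'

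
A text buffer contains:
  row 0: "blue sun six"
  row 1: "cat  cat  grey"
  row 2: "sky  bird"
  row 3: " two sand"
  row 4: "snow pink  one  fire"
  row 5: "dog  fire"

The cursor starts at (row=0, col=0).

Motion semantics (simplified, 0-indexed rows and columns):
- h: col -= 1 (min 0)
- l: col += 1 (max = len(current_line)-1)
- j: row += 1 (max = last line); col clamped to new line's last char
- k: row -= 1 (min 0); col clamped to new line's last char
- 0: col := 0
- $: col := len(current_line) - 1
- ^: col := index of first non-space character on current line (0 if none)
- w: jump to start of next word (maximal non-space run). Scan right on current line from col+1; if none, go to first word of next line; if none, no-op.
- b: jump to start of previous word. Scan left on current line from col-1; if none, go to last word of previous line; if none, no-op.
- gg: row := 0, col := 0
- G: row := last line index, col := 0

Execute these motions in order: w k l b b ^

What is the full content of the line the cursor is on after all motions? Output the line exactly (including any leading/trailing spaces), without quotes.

Answer: blue sun six

Derivation:
After 1 (w): row=0 col=5 char='s'
After 2 (k): row=0 col=5 char='s'
After 3 (l): row=0 col=6 char='u'
After 4 (b): row=0 col=5 char='s'
After 5 (b): row=0 col=0 char='b'
After 6 (^): row=0 col=0 char='b'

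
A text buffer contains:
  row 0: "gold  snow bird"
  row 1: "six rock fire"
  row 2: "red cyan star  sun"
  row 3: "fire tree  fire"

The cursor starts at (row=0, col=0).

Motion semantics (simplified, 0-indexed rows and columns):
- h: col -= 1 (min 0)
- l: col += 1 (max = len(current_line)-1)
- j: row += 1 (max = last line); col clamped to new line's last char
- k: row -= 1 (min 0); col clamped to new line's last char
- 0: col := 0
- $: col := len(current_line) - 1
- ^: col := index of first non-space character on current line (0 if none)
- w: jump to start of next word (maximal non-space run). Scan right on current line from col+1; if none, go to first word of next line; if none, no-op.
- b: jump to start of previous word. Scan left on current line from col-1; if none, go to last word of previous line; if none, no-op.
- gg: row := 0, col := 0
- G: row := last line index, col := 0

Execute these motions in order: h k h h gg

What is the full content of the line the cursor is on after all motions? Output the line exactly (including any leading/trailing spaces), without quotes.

Answer: gold  snow bird

Derivation:
After 1 (h): row=0 col=0 char='g'
After 2 (k): row=0 col=0 char='g'
After 3 (h): row=0 col=0 char='g'
After 4 (h): row=0 col=0 char='g'
After 5 (gg): row=0 col=0 char='g'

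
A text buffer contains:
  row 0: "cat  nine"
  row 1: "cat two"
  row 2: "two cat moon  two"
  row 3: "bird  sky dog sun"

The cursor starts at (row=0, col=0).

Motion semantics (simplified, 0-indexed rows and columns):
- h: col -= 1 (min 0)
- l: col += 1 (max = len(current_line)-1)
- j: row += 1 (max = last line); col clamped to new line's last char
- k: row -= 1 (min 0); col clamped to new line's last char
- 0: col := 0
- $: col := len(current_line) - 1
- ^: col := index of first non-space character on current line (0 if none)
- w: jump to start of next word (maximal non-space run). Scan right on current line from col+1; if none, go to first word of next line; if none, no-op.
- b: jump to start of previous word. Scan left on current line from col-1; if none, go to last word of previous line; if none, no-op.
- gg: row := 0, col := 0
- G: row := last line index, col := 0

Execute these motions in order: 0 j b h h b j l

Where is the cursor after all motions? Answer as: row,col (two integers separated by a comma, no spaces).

After 1 (0): row=0 col=0 char='c'
After 2 (j): row=1 col=0 char='c'
After 3 (b): row=0 col=5 char='n'
After 4 (h): row=0 col=4 char='_'
After 5 (h): row=0 col=3 char='_'
After 6 (b): row=0 col=0 char='c'
After 7 (j): row=1 col=0 char='c'
After 8 (l): row=1 col=1 char='a'

Answer: 1,1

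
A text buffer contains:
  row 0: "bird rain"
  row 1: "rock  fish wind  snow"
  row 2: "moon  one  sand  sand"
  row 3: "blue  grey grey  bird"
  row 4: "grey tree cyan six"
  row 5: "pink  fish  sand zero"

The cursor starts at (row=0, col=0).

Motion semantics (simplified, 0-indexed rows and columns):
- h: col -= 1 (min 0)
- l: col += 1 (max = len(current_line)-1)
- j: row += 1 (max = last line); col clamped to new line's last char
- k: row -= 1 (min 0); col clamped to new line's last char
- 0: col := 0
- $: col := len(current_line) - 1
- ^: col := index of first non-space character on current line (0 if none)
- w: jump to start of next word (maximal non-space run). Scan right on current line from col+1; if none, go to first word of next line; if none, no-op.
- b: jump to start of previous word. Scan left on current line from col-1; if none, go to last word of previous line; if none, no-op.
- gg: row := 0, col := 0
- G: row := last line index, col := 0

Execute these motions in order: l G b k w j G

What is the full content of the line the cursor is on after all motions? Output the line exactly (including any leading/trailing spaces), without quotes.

After 1 (l): row=0 col=1 char='i'
After 2 (G): row=5 col=0 char='p'
After 3 (b): row=4 col=15 char='s'
After 4 (k): row=3 col=15 char='_'
After 5 (w): row=3 col=17 char='b'
After 6 (j): row=4 col=17 char='x'
After 7 (G): row=5 col=0 char='p'

Answer: pink  fish  sand zero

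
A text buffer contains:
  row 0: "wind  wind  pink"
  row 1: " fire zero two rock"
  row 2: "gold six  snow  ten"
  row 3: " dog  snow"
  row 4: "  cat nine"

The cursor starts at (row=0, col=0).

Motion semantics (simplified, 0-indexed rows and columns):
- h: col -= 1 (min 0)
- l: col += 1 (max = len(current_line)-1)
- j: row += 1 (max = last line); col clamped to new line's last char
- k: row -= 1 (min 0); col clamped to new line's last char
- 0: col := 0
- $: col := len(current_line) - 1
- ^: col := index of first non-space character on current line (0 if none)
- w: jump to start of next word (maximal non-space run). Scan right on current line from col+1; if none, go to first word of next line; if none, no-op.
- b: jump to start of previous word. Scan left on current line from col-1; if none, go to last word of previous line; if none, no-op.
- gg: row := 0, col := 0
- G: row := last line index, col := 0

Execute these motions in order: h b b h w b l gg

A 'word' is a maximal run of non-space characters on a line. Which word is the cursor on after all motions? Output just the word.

Answer: wind

Derivation:
After 1 (h): row=0 col=0 char='w'
After 2 (b): row=0 col=0 char='w'
After 3 (b): row=0 col=0 char='w'
After 4 (h): row=0 col=0 char='w'
After 5 (w): row=0 col=6 char='w'
After 6 (b): row=0 col=0 char='w'
After 7 (l): row=0 col=1 char='i'
After 8 (gg): row=0 col=0 char='w'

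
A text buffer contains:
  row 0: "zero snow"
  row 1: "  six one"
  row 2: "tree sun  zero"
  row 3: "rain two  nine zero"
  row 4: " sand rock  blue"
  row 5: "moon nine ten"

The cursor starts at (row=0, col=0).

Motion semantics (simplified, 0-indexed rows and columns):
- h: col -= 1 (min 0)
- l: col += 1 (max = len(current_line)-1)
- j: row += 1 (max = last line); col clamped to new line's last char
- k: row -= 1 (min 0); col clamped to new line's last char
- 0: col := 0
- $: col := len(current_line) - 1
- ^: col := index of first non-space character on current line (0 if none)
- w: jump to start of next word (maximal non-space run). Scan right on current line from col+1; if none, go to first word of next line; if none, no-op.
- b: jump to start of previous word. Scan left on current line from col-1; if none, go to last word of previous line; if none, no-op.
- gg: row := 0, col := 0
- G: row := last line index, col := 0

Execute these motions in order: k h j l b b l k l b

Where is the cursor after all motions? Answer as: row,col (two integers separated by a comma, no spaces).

After 1 (k): row=0 col=0 char='z'
After 2 (h): row=0 col=0 char='z'
After 3 (j): row=1 col=0 char='_'
After 4 (l): row=1 col=1 char='_'
After 5 (b): row=0 col=5 char='s'
After 6 (b): row=0 col=0 char='z'
After 7 (l): row=0 col=1 char='e'
After 8 (k): row=0 col=1 char='e'
After 9 (l): row=0 col=2 char='r'
After 10 (b): row=0 col=0 char='z'

Answer: 0,0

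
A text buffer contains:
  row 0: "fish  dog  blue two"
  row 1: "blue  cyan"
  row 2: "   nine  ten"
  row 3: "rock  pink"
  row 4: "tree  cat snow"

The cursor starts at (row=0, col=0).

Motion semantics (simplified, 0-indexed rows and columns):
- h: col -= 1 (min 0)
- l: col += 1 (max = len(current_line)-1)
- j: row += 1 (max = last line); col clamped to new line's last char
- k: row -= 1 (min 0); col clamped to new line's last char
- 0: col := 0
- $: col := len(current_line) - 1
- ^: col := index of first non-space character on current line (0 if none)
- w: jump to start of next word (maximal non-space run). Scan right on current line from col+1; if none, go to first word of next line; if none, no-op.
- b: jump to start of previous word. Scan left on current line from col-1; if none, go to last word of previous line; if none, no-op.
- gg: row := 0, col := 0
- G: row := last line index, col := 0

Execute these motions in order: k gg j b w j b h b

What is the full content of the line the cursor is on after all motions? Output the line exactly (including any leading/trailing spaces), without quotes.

After 1 (k): row=0 col=0 char='f'
After 2 (gg): row=0 col=0 char='f'
After 3 (j): row=1 col=0 char='b'
After 4 (b): row=0 col=16 char='t'
After 5 (w): row=1 col=0 char='b'
After 6 (j): row=2 col=0 char='_'
After 7 (b): row=1 col=6 char='c'
After 8 (h): row=1 col=5 char='_'
After 9 (b): row=1 col=0 char='b'

Answer: blue  cyan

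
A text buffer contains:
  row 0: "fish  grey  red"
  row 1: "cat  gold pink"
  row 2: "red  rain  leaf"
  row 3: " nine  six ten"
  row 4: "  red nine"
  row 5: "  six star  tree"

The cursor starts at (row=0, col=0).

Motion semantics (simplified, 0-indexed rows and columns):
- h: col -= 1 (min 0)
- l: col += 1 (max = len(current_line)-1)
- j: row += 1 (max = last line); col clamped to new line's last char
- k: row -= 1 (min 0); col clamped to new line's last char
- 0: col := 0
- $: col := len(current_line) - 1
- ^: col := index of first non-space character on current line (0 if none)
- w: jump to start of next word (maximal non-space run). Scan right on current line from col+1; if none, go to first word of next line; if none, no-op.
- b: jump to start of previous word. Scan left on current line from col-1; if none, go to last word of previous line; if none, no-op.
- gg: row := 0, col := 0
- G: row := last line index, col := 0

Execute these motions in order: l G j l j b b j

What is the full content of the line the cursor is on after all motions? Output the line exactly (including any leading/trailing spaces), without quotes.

Answer:   six star  tree

Derivation:
After 1 (l): row=0 col=1 char='i'
After 2 (G): row=5 col=0 char='_'
After 3 (j): row=5 col=0 char='_'
After 4 (l): row=5 col=1 char='_'
After 5 (j): row=5 col=1 char='_'
After 6 (b): row=4 col=6 char='n'
After 7 (b): row=4 col=2 char='r'
After 8 (j): row=5 col=2 char='s'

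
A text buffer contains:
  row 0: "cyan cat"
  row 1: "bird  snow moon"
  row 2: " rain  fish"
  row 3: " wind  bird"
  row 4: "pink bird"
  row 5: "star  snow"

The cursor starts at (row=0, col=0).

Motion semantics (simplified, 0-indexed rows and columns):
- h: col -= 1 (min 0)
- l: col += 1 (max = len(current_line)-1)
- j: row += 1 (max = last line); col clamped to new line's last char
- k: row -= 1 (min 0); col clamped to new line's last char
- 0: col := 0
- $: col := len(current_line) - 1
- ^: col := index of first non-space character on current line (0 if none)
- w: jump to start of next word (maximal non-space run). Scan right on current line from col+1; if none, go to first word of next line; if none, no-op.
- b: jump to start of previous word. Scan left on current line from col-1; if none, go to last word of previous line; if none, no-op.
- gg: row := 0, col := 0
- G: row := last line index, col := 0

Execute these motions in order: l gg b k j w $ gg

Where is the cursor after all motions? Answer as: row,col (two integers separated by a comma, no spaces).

After 1 (l): row=0 col=1 char='y'
After 2 (gg): row=0 col=0 char='c'
After 3 (b): row=0 col=0 char='c'
After 4 (k): row=0 col=0 char='c'
After 5 (j): row=1 col=0 char='b'
After 6 (w): row=1 col=6 char='s'
After 7 ($): row=1 col=14 char='n'
After 8 (gg): row=0 col=0 char='c'

Answer: 0,0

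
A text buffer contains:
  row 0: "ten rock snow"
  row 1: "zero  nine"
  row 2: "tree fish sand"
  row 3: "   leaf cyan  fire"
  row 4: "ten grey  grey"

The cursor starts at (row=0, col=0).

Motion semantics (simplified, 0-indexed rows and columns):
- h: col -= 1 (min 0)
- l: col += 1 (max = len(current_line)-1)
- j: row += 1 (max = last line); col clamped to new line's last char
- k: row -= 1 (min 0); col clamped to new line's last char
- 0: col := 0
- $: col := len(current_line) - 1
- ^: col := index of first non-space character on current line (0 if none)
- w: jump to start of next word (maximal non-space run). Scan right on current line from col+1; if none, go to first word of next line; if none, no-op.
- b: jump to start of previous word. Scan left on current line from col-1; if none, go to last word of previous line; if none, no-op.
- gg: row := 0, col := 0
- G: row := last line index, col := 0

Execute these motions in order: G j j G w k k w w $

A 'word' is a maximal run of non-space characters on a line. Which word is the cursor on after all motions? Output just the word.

Answer: sand

Derivation:
After 1 (G): row=4 col=0 char='t'
After 2 (j): row=4 col=0 char='t'
After 3 (j): row=4 col=0 char='t'
After 4 (G): row=4 col=0 char='t'
After 5 (w): row=4 col=4 char='g'
After 6 (k): row=3 col=4 char='e'
After 7 (k): row=2 col=4 char='_'
After 8 (w): row=2 col=5 char='f'
After 9 (w): row=2 col=10 char='s'
After 10 ($): row=2 col=13 char='d'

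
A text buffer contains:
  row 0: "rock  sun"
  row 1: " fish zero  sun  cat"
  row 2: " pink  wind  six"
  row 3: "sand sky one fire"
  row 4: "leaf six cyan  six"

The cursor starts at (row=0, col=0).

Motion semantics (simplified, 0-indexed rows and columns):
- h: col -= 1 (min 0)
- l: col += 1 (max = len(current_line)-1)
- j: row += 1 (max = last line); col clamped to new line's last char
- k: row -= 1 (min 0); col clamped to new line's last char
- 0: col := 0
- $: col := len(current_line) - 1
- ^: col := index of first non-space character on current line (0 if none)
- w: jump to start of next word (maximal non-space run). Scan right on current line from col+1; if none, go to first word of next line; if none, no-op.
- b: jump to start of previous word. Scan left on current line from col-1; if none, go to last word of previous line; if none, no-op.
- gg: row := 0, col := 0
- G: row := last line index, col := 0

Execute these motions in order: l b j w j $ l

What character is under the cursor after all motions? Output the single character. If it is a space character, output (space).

After 1 (l): row=0 col=1 char='o'
After 2 (b): row=0 col=0 char='r'
After 3 (j): row=1 col=0 char='_'
After 4 (w): row=1 col=1 char='f'
After 5 (j): row=2 col=1 char='p'
After 6 ($): row=2 col=15 char='x'
After 7 (l): row=2 col=15 char='x'

Answer: x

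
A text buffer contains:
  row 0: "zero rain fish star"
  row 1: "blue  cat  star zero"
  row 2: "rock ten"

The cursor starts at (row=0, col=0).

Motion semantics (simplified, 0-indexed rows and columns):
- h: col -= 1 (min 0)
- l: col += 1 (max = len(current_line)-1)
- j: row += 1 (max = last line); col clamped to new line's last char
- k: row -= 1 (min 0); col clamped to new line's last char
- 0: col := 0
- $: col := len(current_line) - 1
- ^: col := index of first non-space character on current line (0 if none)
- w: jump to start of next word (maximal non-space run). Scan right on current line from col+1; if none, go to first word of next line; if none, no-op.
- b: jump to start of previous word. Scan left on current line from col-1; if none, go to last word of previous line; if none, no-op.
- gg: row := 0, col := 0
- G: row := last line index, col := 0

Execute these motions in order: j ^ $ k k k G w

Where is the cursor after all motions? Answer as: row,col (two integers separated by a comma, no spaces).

After 1 (j): row=1 col=0 char='b'
After 2 (^): row=1 col=0 char='b'
After 3 ($): row=1 col=19 char='o'
After 4 (k): row=0 col=18 char='r'
After 5 (k): row=0 col=18 char='r'
After 6 (k): row=0 col=18 char='r'
After 7 (G): row=2 col=0 char='r'
After 8 (w): row=2 col=5 char='t'

Answer: 2,5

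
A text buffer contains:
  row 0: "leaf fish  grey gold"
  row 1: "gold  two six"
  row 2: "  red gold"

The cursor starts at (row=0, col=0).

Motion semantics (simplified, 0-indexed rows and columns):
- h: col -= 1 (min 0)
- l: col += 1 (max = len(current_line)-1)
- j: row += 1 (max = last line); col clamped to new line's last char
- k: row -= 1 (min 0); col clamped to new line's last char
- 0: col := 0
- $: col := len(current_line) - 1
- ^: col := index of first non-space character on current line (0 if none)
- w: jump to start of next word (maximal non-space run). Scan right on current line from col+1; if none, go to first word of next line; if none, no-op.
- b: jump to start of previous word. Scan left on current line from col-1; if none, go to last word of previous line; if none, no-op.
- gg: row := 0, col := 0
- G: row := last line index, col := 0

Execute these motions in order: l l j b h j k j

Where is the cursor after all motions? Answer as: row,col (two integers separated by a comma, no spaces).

Answer: 2,0

Derivation:
After 1 (l): row=0 col=1 char='e'
After 2 (l): row=0 col=2 char='a'
After 3 (j): row=1 col=2 char='l'
After 4 (b): row=1 col=0 char='g'
After 5 (h): row=1 col=0 char='g'
After 6 (j): row=2 col=0 char='_'
After 7 (k): row=1 col=0 char='g'
After 8 (j): row=2 col=0 char='_'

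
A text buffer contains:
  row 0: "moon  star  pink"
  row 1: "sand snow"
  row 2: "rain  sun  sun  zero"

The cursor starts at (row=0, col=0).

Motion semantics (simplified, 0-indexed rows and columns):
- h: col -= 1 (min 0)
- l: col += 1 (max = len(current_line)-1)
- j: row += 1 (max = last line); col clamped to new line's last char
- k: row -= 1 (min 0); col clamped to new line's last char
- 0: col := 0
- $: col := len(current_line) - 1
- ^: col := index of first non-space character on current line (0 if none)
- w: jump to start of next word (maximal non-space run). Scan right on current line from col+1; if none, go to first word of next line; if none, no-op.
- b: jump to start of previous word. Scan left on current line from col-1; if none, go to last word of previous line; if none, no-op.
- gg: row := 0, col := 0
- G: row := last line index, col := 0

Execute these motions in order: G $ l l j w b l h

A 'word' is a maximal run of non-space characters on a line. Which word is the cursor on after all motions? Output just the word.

After 1 (G): row=2 col=0 char='r'
After 2 ($): row=2 col=19 char='o'
After 3 (l): row=2 col=19 char='o'
After 4 (l): row=2 col=19 char='o'
After 5 (j): row=2 col=19 char='o'
After 6 (w): row=2 col=19 char='o'
After 7 (b): row=2 col=16 char='z'
After 8 (l): row=2 col=17 char='e'
After 9 (h): row=2 col=16 char='z'

Answer: zero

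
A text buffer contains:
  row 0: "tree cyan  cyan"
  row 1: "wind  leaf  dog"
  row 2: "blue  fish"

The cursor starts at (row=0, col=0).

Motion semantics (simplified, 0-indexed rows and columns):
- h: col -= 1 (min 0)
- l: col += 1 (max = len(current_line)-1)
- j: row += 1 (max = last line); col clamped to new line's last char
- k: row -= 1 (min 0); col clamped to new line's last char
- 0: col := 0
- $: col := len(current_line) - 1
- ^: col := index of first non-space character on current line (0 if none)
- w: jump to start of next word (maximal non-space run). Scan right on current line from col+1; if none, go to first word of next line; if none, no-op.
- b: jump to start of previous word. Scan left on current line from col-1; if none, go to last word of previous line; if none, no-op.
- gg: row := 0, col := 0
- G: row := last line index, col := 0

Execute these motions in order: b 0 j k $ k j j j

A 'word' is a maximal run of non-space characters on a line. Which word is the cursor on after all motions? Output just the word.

After 1 (b): row=0 col=0 char='t'
After 2 (0): row=0 col=0 char='t'
After 3 (j): row=1 col=0 char='w'
After 4 (k): row=0 col=0 char='t'
After 5 ($): row=0 col=14 char='n'
After 6 (k): row=0 col=14 char='n'
After 7 (j): row=1 col=14 char='g'
After 8 (j): row=2 col=9 char='h'
After 9 (j): row=2 col=9 char='h'

Answer: fish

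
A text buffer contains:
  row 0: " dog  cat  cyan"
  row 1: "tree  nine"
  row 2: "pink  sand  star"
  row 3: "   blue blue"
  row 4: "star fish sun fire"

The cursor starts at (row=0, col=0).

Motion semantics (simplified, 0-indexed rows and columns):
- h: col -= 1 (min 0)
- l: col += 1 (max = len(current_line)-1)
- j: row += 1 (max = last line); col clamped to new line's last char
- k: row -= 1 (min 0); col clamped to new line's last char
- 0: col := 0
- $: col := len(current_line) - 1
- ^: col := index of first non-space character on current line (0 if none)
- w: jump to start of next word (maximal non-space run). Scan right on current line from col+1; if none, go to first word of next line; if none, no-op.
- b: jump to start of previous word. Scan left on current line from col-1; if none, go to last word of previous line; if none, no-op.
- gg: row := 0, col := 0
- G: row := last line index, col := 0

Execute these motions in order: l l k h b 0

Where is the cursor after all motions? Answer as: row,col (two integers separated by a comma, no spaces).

After 1 (l): row=0 col=1 char='d'
After 2 (l): row=0 col=2 char='o'
After 3 (k): row=0 col=2 char='o'
After 4 (h): row=0 col=1 char='d'
After 5 (b): row=0 col=1 char='d'
After 6 (0): row=0 col=0 char='_'

Answer: 0,0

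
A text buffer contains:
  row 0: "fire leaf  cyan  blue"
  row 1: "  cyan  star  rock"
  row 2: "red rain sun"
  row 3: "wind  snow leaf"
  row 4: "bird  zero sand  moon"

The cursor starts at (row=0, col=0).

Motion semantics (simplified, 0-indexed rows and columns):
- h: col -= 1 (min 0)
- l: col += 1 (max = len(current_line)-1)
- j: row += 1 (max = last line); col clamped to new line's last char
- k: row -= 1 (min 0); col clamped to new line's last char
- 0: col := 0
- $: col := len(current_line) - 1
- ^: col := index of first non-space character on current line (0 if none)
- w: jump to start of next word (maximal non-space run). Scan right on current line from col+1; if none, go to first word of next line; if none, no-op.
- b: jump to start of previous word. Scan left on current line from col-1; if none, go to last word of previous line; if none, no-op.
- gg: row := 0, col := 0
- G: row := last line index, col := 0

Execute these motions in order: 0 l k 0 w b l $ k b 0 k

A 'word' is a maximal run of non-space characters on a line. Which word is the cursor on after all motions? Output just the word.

Answer: fire

Derivation:
After 1 (0): row=0 col=0 char='f'
After 2 (l): row=0 col=1 char='i'
After 3 (k): row=0 col=1 char='i'
After 4 (0): row=0 col=0 char='f'
After 5 (w): row=0 col=5 char='l'
After 6 (b): row=0 col=0 char='f'
After 7 (l): row=0 col=1 char='i'
After 8 ($): row=0 col=20 char='e'
After 9 (k): row=0 col=20 char='e'
After 10 (b): row=0 col=17 char='b'
After 11 (0): row=0 col=0 char='f'
After 12 (k): row=0 col=0 char='f'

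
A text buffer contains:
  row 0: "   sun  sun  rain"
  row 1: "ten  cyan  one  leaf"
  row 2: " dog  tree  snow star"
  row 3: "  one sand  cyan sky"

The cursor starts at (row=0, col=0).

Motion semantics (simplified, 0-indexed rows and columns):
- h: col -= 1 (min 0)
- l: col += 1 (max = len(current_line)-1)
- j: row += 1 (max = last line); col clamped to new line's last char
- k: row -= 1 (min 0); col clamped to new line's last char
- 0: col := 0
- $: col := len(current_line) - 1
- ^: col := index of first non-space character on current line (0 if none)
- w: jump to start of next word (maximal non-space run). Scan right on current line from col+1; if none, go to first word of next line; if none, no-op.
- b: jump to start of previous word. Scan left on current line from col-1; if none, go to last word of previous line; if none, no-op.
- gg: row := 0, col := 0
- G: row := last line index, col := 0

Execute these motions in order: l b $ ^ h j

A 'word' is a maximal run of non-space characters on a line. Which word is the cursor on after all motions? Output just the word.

After 1 (l): row=0 col=1 char='_'
After 2 (b): row=0 col=1 char='_'
After 3 ($): row=0 col=16 char='n'
After 4 (^): row=0 col=3 char='s'
After 5 (h): row=0 col=2 char='_'
After 6 (j): row=1 col=2 char='n'

Answer: ten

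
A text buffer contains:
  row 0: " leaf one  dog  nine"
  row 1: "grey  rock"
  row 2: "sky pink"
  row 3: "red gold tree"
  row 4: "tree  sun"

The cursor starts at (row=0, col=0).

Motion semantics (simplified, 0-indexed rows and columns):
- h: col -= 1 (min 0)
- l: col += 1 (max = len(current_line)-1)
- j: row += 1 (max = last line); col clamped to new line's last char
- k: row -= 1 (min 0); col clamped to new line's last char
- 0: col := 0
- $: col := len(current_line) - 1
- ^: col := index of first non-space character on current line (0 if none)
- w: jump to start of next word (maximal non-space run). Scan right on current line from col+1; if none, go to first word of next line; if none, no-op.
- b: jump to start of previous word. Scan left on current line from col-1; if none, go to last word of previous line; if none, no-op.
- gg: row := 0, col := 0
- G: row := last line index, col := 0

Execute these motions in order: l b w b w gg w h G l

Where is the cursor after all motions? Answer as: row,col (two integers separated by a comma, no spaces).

After 1 (l): row=0 col=1 char='l'
After 2 (b): row=0 col=1 char='l'
After 3 (w): row=0 col=6 char='o'
After 4 (b): row=0 col=1 char='l'
After 5 (w): row=0 col=6 char='o'
After 6 (gg): row=0 col=0 char='_'
After 7 (w): row=0 col=1 char='l'
After 8 (h): row=0 col=0 char='_'
After 9 (G): row=4 col=0 char='t'
After 10 (l): row=4 col=1 char='r'

Answer: 4,1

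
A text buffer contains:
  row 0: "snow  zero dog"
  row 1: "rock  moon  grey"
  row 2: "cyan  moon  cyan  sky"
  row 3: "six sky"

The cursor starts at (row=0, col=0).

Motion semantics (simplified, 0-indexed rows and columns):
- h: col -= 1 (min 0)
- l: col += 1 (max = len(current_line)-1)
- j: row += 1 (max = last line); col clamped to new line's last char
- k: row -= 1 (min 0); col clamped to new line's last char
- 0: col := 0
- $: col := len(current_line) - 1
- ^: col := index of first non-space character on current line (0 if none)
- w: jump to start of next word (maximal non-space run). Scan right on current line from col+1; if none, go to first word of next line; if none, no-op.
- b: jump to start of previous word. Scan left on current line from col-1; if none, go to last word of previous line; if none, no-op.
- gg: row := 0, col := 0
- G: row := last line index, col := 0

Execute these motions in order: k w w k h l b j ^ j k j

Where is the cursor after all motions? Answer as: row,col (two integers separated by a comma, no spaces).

Answer: 2,0

Derivation:
After 1 (k): row=0 col=0 char='s'
After 2 (w): row=0 col=6 char='z'
After 3 (w): row=0 col=11 char='d'
After 4 (k): row=0 col=11 char='d'
After 5 (h): row=0 col=10 char='_'
After 6 (l): row=0 col=11 char='d'
After 7 (b): row=0 col=6 char='z'
After 8 (j): row=1 col=6 char='m'
After 9 (^): row=1 col=0 char='r'
After 10 (j): row=2 col=0 char='c'
After 11 (k): row=1 col=0 char='r'
After 12 (j): row=2 col=0 char='c'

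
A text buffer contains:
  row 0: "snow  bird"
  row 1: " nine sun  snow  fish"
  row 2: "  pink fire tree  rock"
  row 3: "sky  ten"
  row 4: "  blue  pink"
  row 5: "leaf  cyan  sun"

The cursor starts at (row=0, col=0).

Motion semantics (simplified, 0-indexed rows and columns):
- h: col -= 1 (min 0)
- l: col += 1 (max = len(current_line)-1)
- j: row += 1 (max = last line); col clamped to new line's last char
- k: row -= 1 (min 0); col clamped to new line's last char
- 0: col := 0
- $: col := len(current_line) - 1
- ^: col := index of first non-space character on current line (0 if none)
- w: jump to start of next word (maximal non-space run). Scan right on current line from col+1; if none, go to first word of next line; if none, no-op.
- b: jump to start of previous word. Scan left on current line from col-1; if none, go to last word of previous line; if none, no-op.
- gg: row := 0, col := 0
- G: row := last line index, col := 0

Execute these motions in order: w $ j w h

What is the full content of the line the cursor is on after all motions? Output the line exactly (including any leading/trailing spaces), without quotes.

Answer:  nine sun  snow  fish

Derivation:
After 1 (w): row=0 col=6 char='b'
After 2 ($): row=0 col=9 char='d'
After 3 (j): row=1 col=9 char='_'
After 4 (w): row=1 col=11 char='s'
After 5 (h): row=1 col=10 char='_'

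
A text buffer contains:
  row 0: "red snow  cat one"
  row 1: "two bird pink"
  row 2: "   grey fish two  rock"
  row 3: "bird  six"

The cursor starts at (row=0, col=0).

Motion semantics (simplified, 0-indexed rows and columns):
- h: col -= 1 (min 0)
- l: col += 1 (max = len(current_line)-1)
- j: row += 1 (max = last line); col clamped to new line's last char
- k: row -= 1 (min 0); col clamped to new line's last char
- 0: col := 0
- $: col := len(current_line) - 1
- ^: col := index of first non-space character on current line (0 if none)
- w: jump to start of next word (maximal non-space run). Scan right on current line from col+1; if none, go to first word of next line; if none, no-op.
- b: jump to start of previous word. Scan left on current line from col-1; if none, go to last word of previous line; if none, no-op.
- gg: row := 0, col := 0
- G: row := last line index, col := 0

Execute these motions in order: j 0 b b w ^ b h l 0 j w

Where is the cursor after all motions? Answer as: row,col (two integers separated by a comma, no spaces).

Answer: 1,4

Derivation:
After 1 (j): row=1 col=0 char='t'
After 2 (0): row=1 col=0 char='t'
After 3 (b): row=0 col=14 char='o'
After 4 (b): row=0 col=10 char='c'
After 5 (w): row=0 col=14 char='o'
After 6 (^): row=0 col=0 char='r'
After 7 (b): row=0 col=0 char='r'
After 8 (h): row=0 col=0 char='r'
After 9 (l): row=0 col=1 char='e'
After 10 (0): row=0 col=0 char='r'
After 11 (j): row=1 col=0 char='t'
After 12 (w): row=1 col=4 char='b'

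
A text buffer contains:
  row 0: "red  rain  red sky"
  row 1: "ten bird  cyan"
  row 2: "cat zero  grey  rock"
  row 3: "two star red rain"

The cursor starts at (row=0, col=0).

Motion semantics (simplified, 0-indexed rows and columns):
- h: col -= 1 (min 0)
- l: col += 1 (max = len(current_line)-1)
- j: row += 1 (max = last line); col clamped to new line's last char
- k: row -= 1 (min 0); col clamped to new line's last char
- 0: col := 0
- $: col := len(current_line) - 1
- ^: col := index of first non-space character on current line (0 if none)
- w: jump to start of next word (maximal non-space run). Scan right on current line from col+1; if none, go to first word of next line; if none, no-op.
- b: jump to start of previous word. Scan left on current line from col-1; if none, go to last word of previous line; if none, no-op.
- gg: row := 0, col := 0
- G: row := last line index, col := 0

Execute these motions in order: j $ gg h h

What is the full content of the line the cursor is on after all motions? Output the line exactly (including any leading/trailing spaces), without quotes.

After 1 (j): row=1 col=0 char='t'
After 2 ($): row=1 col=13 char='n'
After 3 (gg): row=0 col=0 char='r'
After 4 (h): row=0 col=0 char='r'
After 5 (h): row=0 col=0 char='r'

Answer: red  rain  red sky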